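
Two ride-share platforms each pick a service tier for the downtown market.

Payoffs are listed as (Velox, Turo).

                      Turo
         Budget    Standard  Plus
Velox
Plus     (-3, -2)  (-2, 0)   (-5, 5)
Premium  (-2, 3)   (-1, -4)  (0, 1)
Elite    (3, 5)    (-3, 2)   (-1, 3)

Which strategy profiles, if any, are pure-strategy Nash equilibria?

Velox against Budget: payoffs -3, -2, 3 → best response Elite.
Velox against Standard: payoffs -2, -1, -3 → best response Premium.
Velox against Plus: payoffs -5, 0, -1 → best response Premium.
Turo against Plus: payoffs -2, 0, 5 → best response Plus.
Turo against Premium: payoffs 3, -4, 1 → best response Budget.
Turo against Elite: payoffs 5, 2, 3 → best response Budget.
Mutual best responses: (Elite, Budget).

The unique pure-strategy Nash equilibrium is (Elite, Budget).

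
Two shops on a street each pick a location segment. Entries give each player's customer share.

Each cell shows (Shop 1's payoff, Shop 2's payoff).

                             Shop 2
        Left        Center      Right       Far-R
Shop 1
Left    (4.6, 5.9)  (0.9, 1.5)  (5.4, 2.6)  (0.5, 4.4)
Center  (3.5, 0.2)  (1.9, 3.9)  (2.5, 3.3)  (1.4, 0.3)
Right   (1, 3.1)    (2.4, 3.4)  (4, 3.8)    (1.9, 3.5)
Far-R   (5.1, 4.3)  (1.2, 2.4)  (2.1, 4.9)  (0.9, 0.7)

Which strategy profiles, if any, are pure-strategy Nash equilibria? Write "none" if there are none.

This game has no pure Nash equilibrium.

(Left, Left): Shop 1 can switch to Far-R (4.6 → 5.1). Not NE.
(Left, Center): Shop 1 can switch to Center (0.9 → 1.9). Not NE.
(Left, Right): Shop 2 can switch to Left (2.6 → 5.9). Not NE.
(Left, Far-R): Shop 1 can switch to Center (0.5 → 1.4). Not NE.
(Center, Left): Shop 1 can switch to Left (3.5 → 4.6). Not NE.
(Center, Center): Shop 1 can switch to Right (1.9 → 2.4). Not NE.
(The remaining 10 profiles each have a profitable deviation by the same check.)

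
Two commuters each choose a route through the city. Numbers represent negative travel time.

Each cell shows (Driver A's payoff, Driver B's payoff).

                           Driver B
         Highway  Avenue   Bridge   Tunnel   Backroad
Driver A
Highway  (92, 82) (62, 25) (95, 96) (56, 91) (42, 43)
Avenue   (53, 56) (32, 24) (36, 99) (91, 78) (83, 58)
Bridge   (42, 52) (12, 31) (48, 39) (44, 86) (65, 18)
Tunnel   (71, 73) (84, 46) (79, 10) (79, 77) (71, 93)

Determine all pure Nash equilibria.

Pure NE: (Highway, Bridge)

(Highway, Highway): Driver B can switch to Bridge (82 → 96). Not NE.
(Highway, Avenue): Driver A can switch to Tunnel (62 → 84). Not NE.
(Highway, Bridge): Driver A gets 95, best alternative 79; Driver B gets 96, best alternative 91. No profitable deviation — NE.
(Highway, Tunnel): Driver A can switch to Avenue (56 → 91). Not NE.
(Highway, Backroad): Driver A can switch to Avenue (42 → 83). Not NE.
(Avenue, Highway): Driver A can switch to Highway (53 → 92). Not NE.
(Avenue, Avenue): Driver A can switch to Highway (32 → 62). Not NE.
(The remaining 13 profiles each have a profitable deviation by the same check.)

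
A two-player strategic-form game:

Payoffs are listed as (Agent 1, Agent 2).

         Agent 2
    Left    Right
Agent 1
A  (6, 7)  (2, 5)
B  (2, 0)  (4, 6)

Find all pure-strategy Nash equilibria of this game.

(A, Left); (B, Right)

(A, Left): Agent 1 gets 6, best alternative 2; Agent 2 gets 7, best alternative 5. No profitable deviation — NE.
(A, Right): Agent 1 can switch to B (2 → 4). Not NE.
(B, Left): Agent 1 can switch to A (2 → 6). Not NE.
(B, Right): Agent 1 gets 4, best alternative 2; Agent 2 gets 6, best alternative 0. No profitable deviation — NE.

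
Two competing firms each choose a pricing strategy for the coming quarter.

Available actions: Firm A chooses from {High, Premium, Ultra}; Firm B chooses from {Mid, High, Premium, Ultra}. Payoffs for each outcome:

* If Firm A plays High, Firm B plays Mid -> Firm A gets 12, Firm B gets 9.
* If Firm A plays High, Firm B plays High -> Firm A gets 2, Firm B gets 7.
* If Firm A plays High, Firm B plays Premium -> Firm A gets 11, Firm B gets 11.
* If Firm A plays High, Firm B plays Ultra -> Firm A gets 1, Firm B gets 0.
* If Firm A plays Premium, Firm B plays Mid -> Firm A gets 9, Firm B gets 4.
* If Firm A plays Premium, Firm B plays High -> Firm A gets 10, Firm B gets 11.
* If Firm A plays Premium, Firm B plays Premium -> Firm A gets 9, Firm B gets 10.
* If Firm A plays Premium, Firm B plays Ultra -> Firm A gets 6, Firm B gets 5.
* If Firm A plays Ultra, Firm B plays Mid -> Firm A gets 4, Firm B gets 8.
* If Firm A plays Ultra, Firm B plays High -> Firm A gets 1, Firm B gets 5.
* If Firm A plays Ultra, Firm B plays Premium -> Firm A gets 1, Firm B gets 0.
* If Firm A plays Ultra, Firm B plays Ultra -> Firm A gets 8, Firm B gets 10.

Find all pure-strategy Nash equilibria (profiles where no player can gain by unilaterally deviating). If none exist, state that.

Check each profile: it is a Nash equilibrium iff no player can strictly gain by switching unilaterally.
(High, Mid): Firm B can switch to Premium (9 → 11). Not NE.
(High, High): Firm A can switch to Premium (2 → 10). Not NE.
(High, Premium): Firm A gets 11, best alternative 9; Firm B gets 11, best alternative 9. No profitable deviation — NE.
(High, Ultra): Firm A can switch to Premium (1 → 6). Not NE.
(Premium, Mid): Firm A can switch to High (9 → 12). Not NE.
(Premium, High): Firm A gets 10, best alternative 2; Firm B gets 11, best alternative 10. No profitable deviation — NE.
(Premium, Premium): Firm A can switch to High (9 → 11). Not NE.
(Premium, Ultra): Firm A can switch to Ultra (6 → 8). Not NE.
(Ultra, Mid): Firm A can switch to High (4 → 12). Not NE.
(Ultra, High): Firm A can switch to High (1 → 2). Not NE.
(Ultra, Premium): Firm A can switch to High (1 → 11). Not NE.
(Ultra, Ultra): Firm A gets 8, best alternative 6; Firm B gets 10, best alternative 8. No profitable deviation — NE.

The pure Nash equilibria are (High, Premium) and (Premium, High) and (Ultra, Ultra).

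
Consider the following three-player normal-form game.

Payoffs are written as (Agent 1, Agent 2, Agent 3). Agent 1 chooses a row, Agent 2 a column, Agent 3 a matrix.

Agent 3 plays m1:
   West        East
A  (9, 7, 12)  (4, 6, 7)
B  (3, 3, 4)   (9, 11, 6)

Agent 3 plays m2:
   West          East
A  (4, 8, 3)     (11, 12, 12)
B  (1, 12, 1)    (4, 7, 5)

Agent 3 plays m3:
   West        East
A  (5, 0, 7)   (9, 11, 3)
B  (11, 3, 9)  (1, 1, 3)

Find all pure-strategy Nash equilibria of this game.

The pure Nash equilibria are (A, West, m1), (A, East, m2), (B, West, m3), (B, East, m1).

(A, West, m1): Agent 1 gets 9, best alternative 3; Agent 2 gets 7, best alternative 6; Agent 3 gets 12, best alternative 7. No profitable deviation — NE.
(A, West, m2): Agent 2 can switch to East (8 → 12). Not NE.
(A, West, m3): Agent 1 can switch to B (5 → 11). Not NE.
(A, East, m1): Agent 1 can switch to B (4 → 9). Not NE.
(A, East, m2): Agent 1 gets 11, best alternative 4; Agent 2 gets 12, best alternative 8; Agent 3 gets 12, best alternative 7. No profitable deviation — NE.
(A, East, m3): Agent 3 can switch to m1 (3 → 7). Not NE.
(B, West, m1): Agent 1 can switch to A (3 → 9). Not NE.
(B, West, m2): Agent 1 can switch to A (1 → 4). Not NE.
(B, West, m3): Agent 1 gets 11, best alternative 5; Agent 2 gets 3, best alternative 1; Agent 3 gets 9, best alternative 4. No profitable deviation — NE.
(B, East, m1): Agent 1 gets 9, best alternative 4; Agent 2 gets 11, best alternative 3; Agent 3 gets 6, best alternative 5. No profitable deviation — NE.
(B, East, m2): Agent 1 can switch to A (4 → 11). Not NE.
(B, East, m3): Agent 1 can switch to A (1 → 9). Not NE.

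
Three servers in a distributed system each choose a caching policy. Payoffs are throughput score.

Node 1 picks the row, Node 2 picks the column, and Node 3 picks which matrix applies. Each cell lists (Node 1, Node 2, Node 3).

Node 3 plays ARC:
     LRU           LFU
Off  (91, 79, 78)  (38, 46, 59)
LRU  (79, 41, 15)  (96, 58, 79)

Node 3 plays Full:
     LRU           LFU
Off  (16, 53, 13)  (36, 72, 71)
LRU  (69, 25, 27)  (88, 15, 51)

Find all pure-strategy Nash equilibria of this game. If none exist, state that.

Pure-strategy Nash equilibria: (Off, LRU, ARC) and (LRU, LRU, Full) and (LRU, LFU, ARC)

Check each profile: it is a Nash equilibrium iff no player can strictly gain by switching unilaterally.
(Off, LRU, ARC): Node 1 gets 91, best alternative 79; Node 2 gets 79, best alternative 46; Node 3 gets 78, best alternative 13. No profitable deviation — NE.
(Off, LRU, Full): Node 1 can switch to LRU (16 → 69). Not NE.
(Off, LFU, ARC): Node 1 can switch to LRU (38 → 96). Not NE.
(Off, LFU, Full): Node 1 can switch to LRU (36 → 88). Not NE.
(LRU, LRU, ARC): Node 1 can switch to Off (79 → 91). Not NE.
(LRU, LRU, Full): Node 1 gets 69, best alternative 16; Node 2 gets 25, best alternative 15; Node 3 gets 27, best alternative 15. No profitable deviation — NE.
(LRU, LFU, ARC): Node 1 gets 96, best alternative 38; Node 2 gets 58, best alternative 41; Node 3 gets 79, best alternative 51. No profitable deviation — NE.
(LRU, LFU, Full): Node 2 can switch to LRU (15 → 25). Not NE.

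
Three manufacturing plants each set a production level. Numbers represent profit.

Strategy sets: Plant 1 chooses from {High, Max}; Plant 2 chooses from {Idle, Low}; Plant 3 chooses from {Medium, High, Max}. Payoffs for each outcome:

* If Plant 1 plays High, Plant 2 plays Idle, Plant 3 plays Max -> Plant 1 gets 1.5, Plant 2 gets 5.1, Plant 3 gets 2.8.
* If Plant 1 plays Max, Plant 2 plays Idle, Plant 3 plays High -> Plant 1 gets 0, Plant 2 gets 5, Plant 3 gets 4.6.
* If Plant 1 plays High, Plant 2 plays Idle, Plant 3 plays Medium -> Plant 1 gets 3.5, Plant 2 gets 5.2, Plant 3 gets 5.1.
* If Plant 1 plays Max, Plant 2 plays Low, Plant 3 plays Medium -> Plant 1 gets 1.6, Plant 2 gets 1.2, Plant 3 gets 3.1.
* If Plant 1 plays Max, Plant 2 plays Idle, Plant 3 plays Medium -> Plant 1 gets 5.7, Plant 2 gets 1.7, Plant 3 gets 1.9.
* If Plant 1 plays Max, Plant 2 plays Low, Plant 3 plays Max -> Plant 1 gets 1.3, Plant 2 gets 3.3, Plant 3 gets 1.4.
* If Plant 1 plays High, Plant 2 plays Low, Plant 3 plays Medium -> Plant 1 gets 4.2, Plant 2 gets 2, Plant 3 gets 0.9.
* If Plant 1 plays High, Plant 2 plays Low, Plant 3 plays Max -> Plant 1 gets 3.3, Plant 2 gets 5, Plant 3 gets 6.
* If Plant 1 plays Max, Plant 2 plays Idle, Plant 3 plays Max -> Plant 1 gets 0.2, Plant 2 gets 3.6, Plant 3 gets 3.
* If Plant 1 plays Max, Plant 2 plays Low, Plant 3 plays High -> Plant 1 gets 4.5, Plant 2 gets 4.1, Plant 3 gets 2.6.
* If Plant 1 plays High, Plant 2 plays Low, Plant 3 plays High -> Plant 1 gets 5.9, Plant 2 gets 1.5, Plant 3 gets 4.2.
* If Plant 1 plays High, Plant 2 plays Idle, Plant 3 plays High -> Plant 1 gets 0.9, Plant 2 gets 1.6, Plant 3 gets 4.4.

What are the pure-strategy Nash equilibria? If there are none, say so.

(High, Idle, Medium): Plant 1 can switch to Max (3.5 → 5.7). Not NE.
(High, Idle, High): Plant 3 can switch to Medium (4.4 → 5.1). Not NE.
(High, Idle, Max): Plant 3 can switch to Medium (2.8 → 5.1). Not NE.
(High, Low, Medium): Plant 2 can switch to Idle (2 → 5.2). Not NE.
(High, Low, High): Plant 2 can switch to Idle (1.5 → 1.6). Not NE.
(High, Low, Max): Plant 2 can switch to Idle (5 → 5.1). Not NE.
(The remaining 6 profiles each have a profitable deviation by the same check.)

none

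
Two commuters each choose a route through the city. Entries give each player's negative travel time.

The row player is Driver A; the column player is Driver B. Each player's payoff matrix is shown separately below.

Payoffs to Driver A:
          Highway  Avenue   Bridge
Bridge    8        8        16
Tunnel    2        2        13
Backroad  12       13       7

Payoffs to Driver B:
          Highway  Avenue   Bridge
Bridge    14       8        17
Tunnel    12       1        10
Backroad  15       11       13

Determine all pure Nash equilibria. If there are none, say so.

(Bridge, Bridge), (Backroad, Highway)

Driver A against Highway: payoffs 8, 2, 12 → best response Backroad.
Driver A against Avenue: payoffs 8, 2, 13 → best response Backroad.
Driver A against Bridge: payoffs 16, 13, 7 → best response Bridge.
Driver B against Bridge: payoffs 14, 8, 17 → best response Bridge.
Driver B against Tunnel: payoffs 12, 1, 10 → best response Highway.
Driver B against Backroad: payoffs 15, 11, 13 → best response Highway.
Mutual best responses: (Bridge, Bridge); (Backroad, Highway).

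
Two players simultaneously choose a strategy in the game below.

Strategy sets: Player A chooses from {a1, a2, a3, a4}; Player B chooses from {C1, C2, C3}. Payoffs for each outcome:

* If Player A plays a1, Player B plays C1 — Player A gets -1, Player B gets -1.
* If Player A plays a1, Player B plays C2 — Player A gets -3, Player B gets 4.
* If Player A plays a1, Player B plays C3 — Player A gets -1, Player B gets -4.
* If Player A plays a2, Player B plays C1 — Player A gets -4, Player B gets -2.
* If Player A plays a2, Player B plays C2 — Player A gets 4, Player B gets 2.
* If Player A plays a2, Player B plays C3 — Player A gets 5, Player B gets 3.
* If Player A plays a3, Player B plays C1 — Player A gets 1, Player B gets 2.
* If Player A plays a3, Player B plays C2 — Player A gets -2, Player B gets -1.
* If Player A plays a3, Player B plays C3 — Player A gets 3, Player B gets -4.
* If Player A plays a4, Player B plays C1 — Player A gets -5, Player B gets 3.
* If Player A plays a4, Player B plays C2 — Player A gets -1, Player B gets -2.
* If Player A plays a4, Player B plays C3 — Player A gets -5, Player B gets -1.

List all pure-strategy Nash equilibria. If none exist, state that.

Pure-strategy Nash equilibria: (a2, C3), (a3, C1)

(a1, C1): Player A can switch to a3 (-1 → 1). Not NE.
(a1, C2): Player A can switch to a2 (-3 → 4). Not NE.
(a1, C3): Player A can switch to a2 (-1 → 5). Not NE.
(a2, C1): Player A can switch to a1 (-4 → -1). Not NE.
(a2, C2): Player B can switch to C3 (2 → 3). Not NE.
(a2, C3): Player A gets 5, best alternative 3; Player B gets 3, best alternative 2. No profitable deviation — NE.
(a3, C1): Player A gets 1, best alternative -1; Player B gets 2, best alternative -1. No profitable deviation — NE.
(a3, C2): Player A can switch to a2 (-2 → 4). Not NE.
(a3, C3): Player A can switch to a2 (3 → 5). Not NE.
(a4, C1): Player A can switch to a1 (-5 → -1). Not NE.
(a4, C2): Player A can switch to a2 (-1 → 4). Not NE.
(a4, C3): Player A can switch to a1 (-5 → -1). Not NE.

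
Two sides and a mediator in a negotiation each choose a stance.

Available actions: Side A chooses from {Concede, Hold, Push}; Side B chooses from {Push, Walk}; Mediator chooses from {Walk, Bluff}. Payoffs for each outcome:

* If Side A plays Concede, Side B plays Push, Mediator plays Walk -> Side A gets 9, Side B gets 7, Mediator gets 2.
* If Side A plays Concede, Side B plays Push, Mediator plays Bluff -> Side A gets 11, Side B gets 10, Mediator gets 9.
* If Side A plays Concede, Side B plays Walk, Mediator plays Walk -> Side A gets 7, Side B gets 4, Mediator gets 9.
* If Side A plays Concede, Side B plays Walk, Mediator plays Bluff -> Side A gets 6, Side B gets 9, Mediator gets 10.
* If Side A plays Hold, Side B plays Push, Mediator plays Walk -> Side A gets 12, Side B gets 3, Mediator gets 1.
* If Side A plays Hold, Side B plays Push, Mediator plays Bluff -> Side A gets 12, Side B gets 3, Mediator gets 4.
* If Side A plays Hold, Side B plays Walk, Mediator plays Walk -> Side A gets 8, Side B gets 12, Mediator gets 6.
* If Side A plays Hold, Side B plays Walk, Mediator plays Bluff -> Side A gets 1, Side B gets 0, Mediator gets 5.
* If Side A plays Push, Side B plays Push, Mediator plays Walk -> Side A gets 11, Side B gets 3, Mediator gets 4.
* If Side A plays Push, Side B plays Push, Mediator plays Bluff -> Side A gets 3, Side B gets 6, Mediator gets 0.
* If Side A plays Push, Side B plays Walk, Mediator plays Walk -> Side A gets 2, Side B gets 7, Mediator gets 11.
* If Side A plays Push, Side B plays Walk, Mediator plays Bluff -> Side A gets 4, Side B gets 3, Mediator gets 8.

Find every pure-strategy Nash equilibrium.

For each player, find the best response to each opponent profile; mutual best responses are the pure NE.
Side A against (Push, Walk): payoffs 9, 12, 11 → best response Hold.
Side A against (Push, Bluff): payoffs 11, 12, 3 → best response Hold.
Side A against (Walk, Walk): payoffs 7, 8, 2 → best response Hold.
Side A against (Walk, Bluff): payoffs 6, 1, 4 → best response Concede.
Side B against (Concede, Walk): payoffs 7, 4 → best response Push.
Side B against (Concede, Bluff): payoffs 10, 9 → best response Push.
Side B against (Hold, Walk): payoffs 3, 12 → best response Walk.
Side B against (Hold, Bluff): payoffs 3, 0 → best response Push.
Side B against (Push, Walk): payoffs 3, 7 → best response Walk.
Side B against (Push, Bluff): payoffs 6, 3 → best response Push.
Mediator against (Concede, Push): payoffs 2, 9 → best response Bluff.
Mediator against (Concede, Walk): payoffs 9, 10 → best response Bluff.
Mediator against (Hold, Push): payoffs 1, 4 → best response Bluff.
Mediator against (Hold, Walk): payoffs 6, 5 → best response Walk.
Mediator against (Push, Push): payoffs 4, 0 → best response Walk.
Mediator against (Push, Walk): payoffs 11, 8 → best response Walk.
Mutual best responses: (Hold, Push, Bluff); (Hold, Walk, Walk).

The pure Nash equilibria are (Hold, Push, Bluff), (Hold, Walk, Walk).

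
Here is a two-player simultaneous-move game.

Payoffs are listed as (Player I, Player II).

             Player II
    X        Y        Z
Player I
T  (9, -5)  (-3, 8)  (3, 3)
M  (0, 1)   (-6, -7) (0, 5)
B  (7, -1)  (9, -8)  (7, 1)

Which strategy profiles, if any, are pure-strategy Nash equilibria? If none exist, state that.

The unique pure-strategy Nash equilibrium is (B, Z).

For each strategy profile, look for a profitable unilateral deviation.
(T, X): Player II can switch to Y (-5 → 8). Not NE.
(T, Y): Player I can switch to B (-3 → 9). Not NE.
(T, Z): Player I can switch to B (3 → 7). Not NE.
(M, X): Player I can switch to T (0 → 9). Not NE.
(M, Y): Player I can switch to T (-6 → -3). Not NE.
(M, Z): Player I can switch to T (0 → 3). Not NE.
(B, X): Player I can switch to T (7 → 9). Not NE.
(B, Y): Player II can switch to X (-8 → -1). Not NE.
(B, Z): Player I gets 7, best alternative 3; Player II gets 1, best alternative -1. No profitable deviation — NE.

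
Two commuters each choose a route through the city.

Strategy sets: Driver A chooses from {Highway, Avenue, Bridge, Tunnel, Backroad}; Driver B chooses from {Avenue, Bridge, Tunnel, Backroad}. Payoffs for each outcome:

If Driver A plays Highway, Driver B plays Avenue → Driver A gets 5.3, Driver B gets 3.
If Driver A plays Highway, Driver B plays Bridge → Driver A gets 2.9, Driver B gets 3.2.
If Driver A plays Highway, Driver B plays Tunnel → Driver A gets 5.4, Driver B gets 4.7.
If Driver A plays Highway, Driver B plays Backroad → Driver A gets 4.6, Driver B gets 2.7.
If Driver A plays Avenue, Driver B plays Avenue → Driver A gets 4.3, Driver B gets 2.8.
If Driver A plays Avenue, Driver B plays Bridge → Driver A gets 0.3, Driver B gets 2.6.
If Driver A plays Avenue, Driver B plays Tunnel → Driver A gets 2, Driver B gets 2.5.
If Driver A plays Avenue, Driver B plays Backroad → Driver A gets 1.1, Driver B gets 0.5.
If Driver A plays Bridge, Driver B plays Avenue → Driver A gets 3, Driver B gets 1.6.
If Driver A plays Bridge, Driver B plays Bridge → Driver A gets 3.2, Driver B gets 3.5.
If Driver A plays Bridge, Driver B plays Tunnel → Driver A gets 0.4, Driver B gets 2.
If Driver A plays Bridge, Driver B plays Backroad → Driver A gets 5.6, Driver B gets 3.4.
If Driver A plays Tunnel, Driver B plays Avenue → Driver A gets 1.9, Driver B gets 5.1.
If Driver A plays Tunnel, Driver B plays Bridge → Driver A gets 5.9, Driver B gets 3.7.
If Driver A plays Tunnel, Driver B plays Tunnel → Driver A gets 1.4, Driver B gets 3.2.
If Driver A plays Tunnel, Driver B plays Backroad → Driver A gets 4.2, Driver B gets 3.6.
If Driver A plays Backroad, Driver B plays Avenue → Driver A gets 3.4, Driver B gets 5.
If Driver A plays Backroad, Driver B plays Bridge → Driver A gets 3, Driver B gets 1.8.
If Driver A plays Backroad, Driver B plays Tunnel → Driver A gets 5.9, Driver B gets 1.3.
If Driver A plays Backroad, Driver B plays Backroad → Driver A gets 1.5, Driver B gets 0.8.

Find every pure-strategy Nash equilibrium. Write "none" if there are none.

No pure-strategy Nash equilibrium.

Driver A against Avenue: payoffs 5.3, 4.3, 3, 1.9, 3.4 → best response Highway.
Driver A against Bridge: payoffs 2.9, 0.3, 3.2, 5.9, 3 → best response Tunnel.
Driver A against Tunnel: payoffs 5.4, 2, 0.4, 1.4, 5.9 → best response Backroad.
Driver A against Backroad: payoffs 4.6, 1.1, 5.6, 4.2, 1.5 → best response Bridge.
Driver B against Highway: payoffs 3, 3.2, 4.7, 2.7 → best response Tunnel.
Driver B against Avenue: payoffs 2.8, 2.6, 2.5, 0.5 → best response Avenue.
Driver B against Bridge: payoffs 1.6, 3.5, 2, 3.4 → best response Bridge.
Driver B against Tunnel: payoffs 5.1, 3.7, 3.2, 3.6 → best response Avenue.
Driver B against Backroad: payoffs 5, 1.8, 1.3, 0.8 → best response Avenue.
No profile is a mutual best response for all players.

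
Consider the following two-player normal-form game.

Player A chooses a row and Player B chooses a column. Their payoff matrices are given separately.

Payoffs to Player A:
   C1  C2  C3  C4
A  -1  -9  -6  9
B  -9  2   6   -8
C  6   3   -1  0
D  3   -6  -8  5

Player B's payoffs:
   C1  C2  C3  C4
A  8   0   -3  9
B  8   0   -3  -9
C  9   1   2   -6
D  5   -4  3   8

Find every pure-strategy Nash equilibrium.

The pure Nash equilibria are (A, C4), (C, C1).

Player A against C1: payoffs -1, -9, 6, 3 → best response C.
Player A against C2: payoffs -9, 2, 3, -6 → best response C.
Player A against C3: payoffs -6, 6, -1, -8 → best response B.
Player A against C4: payoffs 9, -8, 0, 5 → best response A.
Player B against A: payoffs 8, 0, -3, 9 → best response C4.
Player B against B: payoffs 8, 0, -3, -9 → best response C1.
Player B against C: payoffs 9, 1, 2, -6 → best response C1.
Player B against D: payoffs 5, -4, 3, 8 → best response C4.
Mutual best responses: (A, C4); (C, C1).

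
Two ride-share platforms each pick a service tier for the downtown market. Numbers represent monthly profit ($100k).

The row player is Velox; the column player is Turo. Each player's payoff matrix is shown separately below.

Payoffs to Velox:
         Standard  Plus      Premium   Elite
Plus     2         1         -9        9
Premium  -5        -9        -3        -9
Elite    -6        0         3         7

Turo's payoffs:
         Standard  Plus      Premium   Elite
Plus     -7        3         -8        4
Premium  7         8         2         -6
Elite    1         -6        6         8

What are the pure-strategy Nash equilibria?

Mark each player's best response to every combination of opponents' strategies; a profile where every player is best-responding is a pure Nash equilibrium.
Velox against Standard: payoffs 2, -5, -6 → best response Plus.
Velox against Plus: payoffs 1, -9, 0 → best response Plus.
Velox against Premium: payoffs -9, -3, 3 → best response Elite.
Velox against Elite: payoffs 9, -9, 7 → best response Plus.
Turo against Plus: payoffs -7, 3, -8, 4 → best response Elite.
Turo against Premium: payoffs 7, 8, 2, -6 → best response Plus.
Turo against Elite: payoffs 1, -6, 6, 8 → best response Elite.
Mutual best responses: (Plus, Elite).

The unique pure-strategy Nash equilibrium is (Plus, Elite).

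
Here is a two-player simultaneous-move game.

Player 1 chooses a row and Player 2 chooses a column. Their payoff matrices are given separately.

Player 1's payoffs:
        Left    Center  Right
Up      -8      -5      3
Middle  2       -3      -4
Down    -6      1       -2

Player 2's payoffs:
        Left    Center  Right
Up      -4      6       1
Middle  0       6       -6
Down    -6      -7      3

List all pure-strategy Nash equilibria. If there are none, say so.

For each player, find the best response to each opponent profile; mutual best responses are the pure NE.
Player 1 against Left: payoffs -8, 2, -6 → best response Middle.
Player 1 against Center: payoffs -5, -3, 1 → best response Down.
Player 1 against Right: payoffs 3, -4, -2 → best response Up.
Player 2 against Up: payoffs -4, 6, 1 → best response Center.
Player 2 against Middle: payoffs 0, 6, -6 → best response Center.
Player 2 against Down: payoffs -6, -7, 3 → best response Right.
No profile is a mutual best response for all players.

There is no pure-strategy Nash equilibrium.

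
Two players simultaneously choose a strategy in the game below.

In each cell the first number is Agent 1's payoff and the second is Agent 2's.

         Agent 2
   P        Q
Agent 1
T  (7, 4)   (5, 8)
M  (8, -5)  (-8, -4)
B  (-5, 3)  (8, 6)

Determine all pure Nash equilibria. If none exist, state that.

Agent 1 against P: payoffs 7, 8, -5 → best response M.
Agent 1 against Q: payoffs 5, -8, 8 → best response B.
Agent 2 against T: payoffs 4, 8 → best response Q.
Agent 2 against M: payoffs -5, -4 → best response Q.
Agent 2 against B: payoffs 3, 6 → best response Q.
Mutual best responses: (B, Q).

Pure NE: (B, Q)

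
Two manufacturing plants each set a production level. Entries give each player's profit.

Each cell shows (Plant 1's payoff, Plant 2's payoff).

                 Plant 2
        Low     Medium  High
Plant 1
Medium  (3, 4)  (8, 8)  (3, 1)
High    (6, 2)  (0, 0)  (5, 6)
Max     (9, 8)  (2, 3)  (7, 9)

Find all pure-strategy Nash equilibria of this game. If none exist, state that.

Mark each player's best response to every combination of opponents' strategies; a profile where every player is best-responding is a pure Nash equilibrium.
Plant 1 against Low: payoffs 3, 6, 9 → best response Max.
Plant 1 against Medium: payoffs 8, 0, 2 → best response Medium.
Plant 1 against High: payoffs 3, 5, 7 → best response Max.
Plant 2 against Medium: payoffs 4, 8, 1 → best response Medium.
Plant 2 against High: payoffs 2, 0, 6 → best response High.
Plant 2 against Max: payoffs 8, 3, 9 → best response High.
Mutual best responses: (Medium, Medium); (Max, High).

(Medium, Medium) and (Max, High)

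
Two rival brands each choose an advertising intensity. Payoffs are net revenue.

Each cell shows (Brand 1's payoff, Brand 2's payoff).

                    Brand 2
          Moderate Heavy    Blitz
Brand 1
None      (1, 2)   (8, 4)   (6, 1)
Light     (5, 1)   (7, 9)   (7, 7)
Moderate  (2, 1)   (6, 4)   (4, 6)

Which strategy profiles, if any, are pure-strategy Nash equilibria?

(None, Heavy)

Brand 1 against Moderate: payoffs 1, 5, 2 → best response Light.
Brand 1 against Heavy: payoffs 8, 7, 6 → best response None.
Brand 1 against Blitz: payoffs 6, 7, 4 → best response Light.
Brand 2 against None: payoffs 2, 4, 1 → best response Heavy.
Brand 2 against Light: payoffs 1, 9, 7 → best response Heavy.
Brand 2 against Moderate: payoffs 1, 4, 6 → best response Blitz.
Mutual best responses: (None, Heavy).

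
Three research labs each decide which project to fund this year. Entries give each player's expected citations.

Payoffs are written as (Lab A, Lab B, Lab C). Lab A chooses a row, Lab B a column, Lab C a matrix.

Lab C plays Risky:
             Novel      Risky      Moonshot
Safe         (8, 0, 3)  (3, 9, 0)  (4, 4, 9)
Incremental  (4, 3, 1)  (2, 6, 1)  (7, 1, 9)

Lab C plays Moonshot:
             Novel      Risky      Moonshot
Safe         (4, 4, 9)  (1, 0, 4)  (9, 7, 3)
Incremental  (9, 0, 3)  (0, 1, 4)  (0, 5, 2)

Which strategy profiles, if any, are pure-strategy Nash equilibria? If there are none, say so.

No pure-strategy Nash equilibrium.

Lab A against (Novel, Risky): payoffs 8, 4 → best response Safe.
Lab A against (Novel, Moonshot): payoffs 4, 9 → best response Incremental.
Lab A against (Risky, Risky): payoffs 3, 2 → best response Safe.
Lab A against (Risky, Moonshot): payoffs 1, 0 → best response Safe.
Lab A against (Moonshot, Risky): payoffs 4, 7 → best response Incremental.
Lab A against (Moonshot, Moonshot): payoffs 9, 0 → best response Safe.
Lab B against (Safe, Risky): payoffs 0, 9, 4 → best response Risky.
Lab B against (Safe, Moonshot): payoffs 4, 0, 7 → best response Moonshot.
Lab B against (Incremental, Risky): payoffs 3, 6, 1 → best response Risky.
Lab B against (Incremental, Moonshot): payoffs 0, 1, 5 → best response Moonshot.
Lab C against (Safe, Novel): payoffs 3, 9 → best response Moonshot.
Lab C against (Safe, Risky): payoffs 0, 4 → best response Moonshot.
Lab C against (Safe, Moonshot): payoffs 9, 3 → best response Risky.
Lab C against (Incremental, Novel): payoffs 1, 3 → best response Moonshot.
Lab C against (Incremental, Risky): payoffs 1, 4 → best response Moonshot.
Lab C against (Incremental, Moonshot): payoffs 9, 2 → best response Risky.
No profile is a mutual best response for all players.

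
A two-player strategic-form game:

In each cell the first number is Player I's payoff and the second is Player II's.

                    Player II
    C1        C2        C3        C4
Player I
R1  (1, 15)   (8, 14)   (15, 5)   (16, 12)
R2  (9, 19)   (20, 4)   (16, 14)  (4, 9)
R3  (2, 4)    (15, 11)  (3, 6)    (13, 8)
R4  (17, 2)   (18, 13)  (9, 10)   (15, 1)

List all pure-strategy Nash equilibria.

No pure-strategy Nash equilibrium.

For each player, find the best response to each opponent profile; mutual best responses are the pure NE.
Player I against C1: payoffs 1, 9, 2, 17 → best response R4.
Player I against C2: payoffs 8, 20, 15, 18 → best response R2.
Player I against C3: payoffs 15, 16, 3, 9 → best response R2.
Player I against C4: payoffs 16, 4, 13, 15 → best response R1.
Player II against R1: payoffs 15, 14, 5, 12 → best response C1.
Player II against R2: payoffs 19, 4, 14, 9 → best response C1.
Player II against R3: payoffs 4, 11, 6, 8 → best response C2.
Player II against R4: payoffs 2, 13, 10, 1 → best response C2.
No profile is a mutual best response for all players.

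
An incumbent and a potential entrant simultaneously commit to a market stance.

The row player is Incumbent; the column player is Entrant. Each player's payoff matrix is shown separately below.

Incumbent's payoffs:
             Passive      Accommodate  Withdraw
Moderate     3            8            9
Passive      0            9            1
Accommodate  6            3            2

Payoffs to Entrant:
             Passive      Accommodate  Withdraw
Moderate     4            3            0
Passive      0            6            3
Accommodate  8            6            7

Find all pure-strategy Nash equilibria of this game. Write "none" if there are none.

For each player, find the best response to each opponent profile; mutual best responses are the pure NE.
Incumbent against Passive: payoffs 3, 0, 6 → best response Accommodate.
Incumbent against Accommodate: payoffs 8, 9, 3 → best response Passive.
Incumbent against Withdraw: payoffs 9, 1, 2 → best response Moderate.
Entrant against Moderate: payoffs 4, 3, 0 → best response Passive.
Entrant against Passive: payoffs 0, 6, 3 → best response Accommodate.
Entrant against Accommodate: payoffs 8, 6, 7 → best response Passive.
Mutual best responses: (Passive, Accommodate); (Accommodate, Passive).

The pure Nash equilibria are (Passive, Accommodate), (Accommodate, Passive).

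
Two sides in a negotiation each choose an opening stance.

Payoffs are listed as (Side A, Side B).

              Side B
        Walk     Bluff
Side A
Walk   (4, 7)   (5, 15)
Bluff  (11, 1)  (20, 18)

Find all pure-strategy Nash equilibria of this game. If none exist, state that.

(Bluff, Bluff)

(Walk, Walk): Side A can switch to Bluff (4 → 11). Not NE.
(Walk, Bluff): Side A can switch to Bluff (5 → 20). Not NE.
(Bluff, Walk): Side B can switch to Bluff (1 → 18). Not NE.
(Bluff, Bluff): Side A gets 20, best alternative 5; Side B gets 18, best alternative 1. No profitable deviation — NE.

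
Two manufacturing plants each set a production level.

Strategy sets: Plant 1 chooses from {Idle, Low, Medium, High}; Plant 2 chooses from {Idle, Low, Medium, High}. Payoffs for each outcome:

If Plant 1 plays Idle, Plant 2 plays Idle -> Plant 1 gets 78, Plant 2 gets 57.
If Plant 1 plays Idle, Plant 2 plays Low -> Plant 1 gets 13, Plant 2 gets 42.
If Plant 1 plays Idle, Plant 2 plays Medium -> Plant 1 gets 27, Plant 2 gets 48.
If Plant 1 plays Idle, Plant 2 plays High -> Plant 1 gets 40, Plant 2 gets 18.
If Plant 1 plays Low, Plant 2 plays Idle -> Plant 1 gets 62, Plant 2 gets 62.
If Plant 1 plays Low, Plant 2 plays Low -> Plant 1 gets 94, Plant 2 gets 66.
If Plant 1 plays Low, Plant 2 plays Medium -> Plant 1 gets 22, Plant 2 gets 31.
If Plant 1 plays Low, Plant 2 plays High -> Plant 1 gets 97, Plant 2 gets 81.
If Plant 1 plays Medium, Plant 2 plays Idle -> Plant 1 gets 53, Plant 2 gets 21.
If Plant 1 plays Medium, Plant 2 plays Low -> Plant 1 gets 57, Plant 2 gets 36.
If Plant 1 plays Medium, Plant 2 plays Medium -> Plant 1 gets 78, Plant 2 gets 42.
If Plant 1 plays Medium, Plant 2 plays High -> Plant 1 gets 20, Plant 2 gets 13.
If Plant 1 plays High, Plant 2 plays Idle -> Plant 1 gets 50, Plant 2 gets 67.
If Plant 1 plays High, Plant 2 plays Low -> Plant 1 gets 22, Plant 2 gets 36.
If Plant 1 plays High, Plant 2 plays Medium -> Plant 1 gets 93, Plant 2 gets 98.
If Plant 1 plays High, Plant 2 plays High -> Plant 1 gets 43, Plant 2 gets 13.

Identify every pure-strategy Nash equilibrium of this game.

(Idle, Idle), (Low, High), (High, Medium)

For each strategy profile, look for a profitable unilateral deviation.
(Idle, Idle): Plant 1 gets 78, best alternative 62; Plant 2 gets 57, best alternative 48. No profitable deviation — NE.
(Idle, Low): Plant 1 can switch to Low (13 → 94). Not NE.
(Idle, Medium): Plant 1 can switch to Medium (27 → 78). Not NE.
(Idle, High): Plant 1 can switch to Low (40 → 97). Not NE.
(Low, Idle): Plant 1 can switch to Idle (62 → 78). Not NE.
(Low, Low): Plant 2 can switch to High (66 → 81). Not NE.
(Low, Medium): Plant 1 can switch to Idle (22 → 27). Not NE.
(Low, High): Plant 1 gets 97, best alternative 43; Plant 2 gets 81, best alternative 66. No profitable deviation — NE.
(Medium, Idle): Plant 1 can switch to Idle (53 → 78). Not NE.
(Medium, Low): Plant 1 can switch to Low (57 → 94). Not NE.
(Medium, Medium): Plant 1 can switch to High (78 → 93). Not NE.
(Medium, High): Plant 1 can switch to Idle (20 → 40). Not NE.
(High, Idle): Plant 1 can switch to Idle (50 → 78). Not NE.
(High, Low): Plant 1 can switch to Low (22 → 94). Not NE.
(High, Medium): Plant 1 gets 93, best alternative 78; Plant 2 gets 98, best alternative 67. No profitable deviation — NE.
(The remaining 1 profile has a profitable deviation by the same check.)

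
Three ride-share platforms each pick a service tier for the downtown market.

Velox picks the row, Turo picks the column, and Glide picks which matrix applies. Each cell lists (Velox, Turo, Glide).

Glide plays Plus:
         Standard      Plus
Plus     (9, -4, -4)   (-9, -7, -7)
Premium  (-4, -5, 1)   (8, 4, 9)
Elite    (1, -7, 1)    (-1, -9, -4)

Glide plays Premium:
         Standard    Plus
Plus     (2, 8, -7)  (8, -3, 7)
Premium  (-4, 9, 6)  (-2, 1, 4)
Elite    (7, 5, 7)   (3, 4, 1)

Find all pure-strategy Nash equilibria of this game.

Velox against (Standard, Plus): payoffs 9, -4, 1 → best response Plus.
Velox against (Standard, Premium): payoffs 2, -4, 7 → best response Elite.
Velox against (Plus, Plus): payoffs -9, 8, -1 → best response Premium.
Velox against (Plus, Premium): payoffs 8, -2, 3 → best response Plus.
Turo against (Plus, Plus): payoffs -4, -7 → best response Standard.
Turo against (Plus, Premium): payoffs 8, -3 → best response Standard.
Turo against (Premium, Plus): payoffs -5, 4 → best response Plus.
Turo against (Premium, Premium): payoffs 9, 1 → best response Standard.
Turo against (Elite, Plus): payoffs -7, -9 → best response Standard.
Turo against (Elite, Premium): payoffs 5, 4 → best response Standard.
Glide against (Plus, Standard): payoffs -4, -7 → best response Plus.
Glide against (Plus, Plus): payoffs -7, 7 → best response Premium.
Glide against (Premium, Standard): payoffs 1, 6 → best response Premium.
Glide against (Premium, Plus): payoffs 9, 4 → best response Plus.
Glide against (Elite, Standard): payoffs 1, 7 → best response Premium.
Glide against (Elite, Plus): payoffs -4, 1 → best response Premium.
Mutual best responses: (Plus, Standard, Plus); (Premium, Plus, Plus); (Elite, Standard, Premium).

The pure Nash equilibria are (Plus, Standard, Plus); (Premium, Plus, Plus); (Elite, Standard, Premium).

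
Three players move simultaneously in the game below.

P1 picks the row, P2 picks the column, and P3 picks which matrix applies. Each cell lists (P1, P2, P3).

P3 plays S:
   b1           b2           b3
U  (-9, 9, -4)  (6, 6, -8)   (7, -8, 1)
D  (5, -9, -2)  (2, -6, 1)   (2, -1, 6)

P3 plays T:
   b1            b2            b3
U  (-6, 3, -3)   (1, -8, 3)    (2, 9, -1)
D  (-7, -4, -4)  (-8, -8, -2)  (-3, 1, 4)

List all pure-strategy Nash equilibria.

No pure-strategy Nash equilibrium.

(U, b1, S): P1 can switch to D (-9 → 5). Not NE.
(U, b1, T): P2 can switch to b3 (3 → 9). Not NE.
(U, b2, S): P2 can switch to b1 (6 → 9). Not NE.
(U, b2, T): P2 can switch to b1 (-8 → 3). Not NE.
(U, b3, S): P2 can switch to b1 (-8 → 9). Not NE.
(U, b3, T): P3 can switch to S (-1 → 1). Not NE.
(D, b1, S): P2 can switch to b2 (-9 → -6). Not NE.
(D, b1, T): P1 can switch to U (-7 → -6). Not NE.
(D, b2, S): P1 can switch to U (2 → 6). Not NE.
(D, b2, T): P1 can switch to U (-8 → 1). Not NE.
(The remaining 2 profiles each have a profitable deviation by the same check.)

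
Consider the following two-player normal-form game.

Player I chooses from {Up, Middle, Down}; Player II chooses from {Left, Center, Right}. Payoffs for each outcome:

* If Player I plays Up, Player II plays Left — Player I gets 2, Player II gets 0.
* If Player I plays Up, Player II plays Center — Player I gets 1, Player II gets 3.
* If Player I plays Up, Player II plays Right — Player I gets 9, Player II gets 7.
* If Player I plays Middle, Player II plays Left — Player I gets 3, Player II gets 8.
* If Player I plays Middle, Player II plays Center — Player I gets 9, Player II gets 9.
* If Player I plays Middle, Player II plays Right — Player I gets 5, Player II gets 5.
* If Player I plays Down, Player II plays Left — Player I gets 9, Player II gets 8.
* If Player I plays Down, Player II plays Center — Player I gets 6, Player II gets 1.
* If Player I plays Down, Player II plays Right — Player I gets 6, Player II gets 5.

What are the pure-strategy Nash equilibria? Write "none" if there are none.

The pure Nash equilibria are (Up, Right); (Middle, Center); (Down, Left).

Mark each player's best response to every combination of opponents' strategies; a profile where every player is best-responding is a pure Nash equilibrium.
Player I against Left: payoffs 2, 3, 9 → best response Down.
Player I against Center: payoffs 1, 9, 6 → best response Middle.
Player I against Right: payoffs 9, 5, 6 → best response Up.
Player II against Up: payoffs 0, 3, 7 → best response Right.
Player II against Middle: payoffs 8, 9, 5 → best response Center.
Player II against Down: payoffs 8, 1, 5 → best response Left.
Mutual best responses: (Up, Right); (Middle, Center); (Down, Left).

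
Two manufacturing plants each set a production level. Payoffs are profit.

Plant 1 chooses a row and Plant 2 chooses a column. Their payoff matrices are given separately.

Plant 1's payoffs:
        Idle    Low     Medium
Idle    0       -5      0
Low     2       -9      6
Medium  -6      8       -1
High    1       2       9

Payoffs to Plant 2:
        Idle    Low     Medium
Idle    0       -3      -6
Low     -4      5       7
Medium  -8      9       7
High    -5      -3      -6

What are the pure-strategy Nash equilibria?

(Medium, Low)

(Idle, Idle): Plant 1 can switch to Low (0 → 2). Not NE.
(Idle, Low): Plant 1 can switch to Medium (-5 → 8). Not NE.
(Idle, Medium): Plant 1 can switch to Low (0 → 6). Not NE.
(Low, Idle): Plant 2 can switch to Low (-4 → 5). Not NE.
(Low, Low): Plant 1 can switch to Idle (-9 → -5). Not NE.
(Low, Medium): Plant 1 can switch to High (6 → 9). Not NE.
(Medium, Idle): Plant 1 can switch to Idle (-6 → 0). Not NE.
(Medium, Low): Plant 1 gets 8, best alternative 2; Plant 2 gets 9, best alternative 7. No profitable deviation — NE.
(Medium, Medium): Plant 1 can switch to Idle (-1 → 0). Not NE.
(High, Idle): Plant 1 can switch to Low (1 → 2). Not NE.
(High, Low): Plant 1 can switch to Medium (2 → 8). Not NE.
(High, Medium): Plant 2 can switch to Idle (-6 → -5). Not NE.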